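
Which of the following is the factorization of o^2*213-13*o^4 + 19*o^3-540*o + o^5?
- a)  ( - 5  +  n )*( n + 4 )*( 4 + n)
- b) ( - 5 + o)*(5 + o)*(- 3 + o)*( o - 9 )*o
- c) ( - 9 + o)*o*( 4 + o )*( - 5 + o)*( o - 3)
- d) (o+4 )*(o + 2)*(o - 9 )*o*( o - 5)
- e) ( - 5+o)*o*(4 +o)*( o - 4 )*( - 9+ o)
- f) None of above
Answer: c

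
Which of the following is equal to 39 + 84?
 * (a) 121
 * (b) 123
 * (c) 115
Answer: b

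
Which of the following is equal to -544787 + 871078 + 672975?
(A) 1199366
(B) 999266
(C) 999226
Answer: B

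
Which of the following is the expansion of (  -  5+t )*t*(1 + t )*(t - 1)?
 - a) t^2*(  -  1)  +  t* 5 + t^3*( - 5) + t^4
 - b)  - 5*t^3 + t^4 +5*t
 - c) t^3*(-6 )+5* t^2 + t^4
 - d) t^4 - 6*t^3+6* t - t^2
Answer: a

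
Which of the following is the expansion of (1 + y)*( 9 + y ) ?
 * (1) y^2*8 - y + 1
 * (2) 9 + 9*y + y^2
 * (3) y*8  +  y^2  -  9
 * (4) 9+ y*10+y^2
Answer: 4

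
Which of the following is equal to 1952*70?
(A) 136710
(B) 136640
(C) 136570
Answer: B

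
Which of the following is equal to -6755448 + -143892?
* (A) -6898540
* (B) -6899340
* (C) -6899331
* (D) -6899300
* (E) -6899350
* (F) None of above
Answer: B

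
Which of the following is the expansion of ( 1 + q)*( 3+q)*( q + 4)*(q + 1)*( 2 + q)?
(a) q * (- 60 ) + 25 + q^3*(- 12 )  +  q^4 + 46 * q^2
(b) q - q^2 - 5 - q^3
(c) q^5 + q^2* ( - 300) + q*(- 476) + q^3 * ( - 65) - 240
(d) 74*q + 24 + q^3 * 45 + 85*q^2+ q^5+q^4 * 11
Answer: d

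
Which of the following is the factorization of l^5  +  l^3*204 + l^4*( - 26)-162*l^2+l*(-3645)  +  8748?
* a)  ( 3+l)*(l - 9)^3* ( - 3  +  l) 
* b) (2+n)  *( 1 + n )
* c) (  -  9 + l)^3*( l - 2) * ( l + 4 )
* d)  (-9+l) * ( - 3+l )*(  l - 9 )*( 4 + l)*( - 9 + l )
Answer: d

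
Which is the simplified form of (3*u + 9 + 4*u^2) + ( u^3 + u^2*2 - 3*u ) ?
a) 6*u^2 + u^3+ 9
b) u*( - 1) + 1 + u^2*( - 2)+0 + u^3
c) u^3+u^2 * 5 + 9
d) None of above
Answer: a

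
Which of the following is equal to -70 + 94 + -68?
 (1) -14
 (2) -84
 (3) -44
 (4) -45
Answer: 3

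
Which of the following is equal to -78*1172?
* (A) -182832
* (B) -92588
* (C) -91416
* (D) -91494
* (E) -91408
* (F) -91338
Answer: C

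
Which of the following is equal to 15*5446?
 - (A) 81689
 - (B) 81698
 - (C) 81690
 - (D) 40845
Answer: C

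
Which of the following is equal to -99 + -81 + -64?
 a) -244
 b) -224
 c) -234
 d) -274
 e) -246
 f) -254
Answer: a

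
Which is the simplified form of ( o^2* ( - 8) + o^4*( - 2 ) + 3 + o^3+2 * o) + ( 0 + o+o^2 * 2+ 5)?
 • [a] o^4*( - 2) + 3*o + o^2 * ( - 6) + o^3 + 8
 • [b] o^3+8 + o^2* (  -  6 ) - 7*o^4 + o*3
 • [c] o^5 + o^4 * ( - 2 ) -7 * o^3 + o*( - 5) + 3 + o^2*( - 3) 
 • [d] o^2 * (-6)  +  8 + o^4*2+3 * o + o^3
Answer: a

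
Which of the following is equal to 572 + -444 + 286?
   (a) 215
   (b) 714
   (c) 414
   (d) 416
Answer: c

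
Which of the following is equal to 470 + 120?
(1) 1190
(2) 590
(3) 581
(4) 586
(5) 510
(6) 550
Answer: 2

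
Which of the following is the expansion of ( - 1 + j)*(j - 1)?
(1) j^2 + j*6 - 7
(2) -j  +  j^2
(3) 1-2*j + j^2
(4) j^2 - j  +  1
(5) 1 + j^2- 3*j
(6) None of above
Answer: 3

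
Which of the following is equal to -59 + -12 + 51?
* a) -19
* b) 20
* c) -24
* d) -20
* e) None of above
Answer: d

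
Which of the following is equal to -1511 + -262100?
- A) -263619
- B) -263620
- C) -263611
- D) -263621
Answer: C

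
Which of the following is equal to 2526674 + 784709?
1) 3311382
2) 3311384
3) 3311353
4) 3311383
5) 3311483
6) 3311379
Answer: 4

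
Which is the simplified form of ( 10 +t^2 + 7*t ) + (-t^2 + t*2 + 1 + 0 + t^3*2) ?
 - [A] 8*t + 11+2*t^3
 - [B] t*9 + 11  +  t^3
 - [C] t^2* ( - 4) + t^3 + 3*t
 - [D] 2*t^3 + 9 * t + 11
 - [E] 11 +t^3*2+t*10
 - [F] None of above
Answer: D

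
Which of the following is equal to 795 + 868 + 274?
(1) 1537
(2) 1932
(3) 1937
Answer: 3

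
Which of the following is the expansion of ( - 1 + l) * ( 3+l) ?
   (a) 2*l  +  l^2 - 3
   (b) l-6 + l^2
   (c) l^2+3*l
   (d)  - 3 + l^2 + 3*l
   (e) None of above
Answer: a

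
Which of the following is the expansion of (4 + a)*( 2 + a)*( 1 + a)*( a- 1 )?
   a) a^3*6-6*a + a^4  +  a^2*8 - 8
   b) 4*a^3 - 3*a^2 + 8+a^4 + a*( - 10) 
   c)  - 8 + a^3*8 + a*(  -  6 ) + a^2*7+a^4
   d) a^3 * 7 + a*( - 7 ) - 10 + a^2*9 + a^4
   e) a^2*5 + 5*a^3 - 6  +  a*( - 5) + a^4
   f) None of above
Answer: f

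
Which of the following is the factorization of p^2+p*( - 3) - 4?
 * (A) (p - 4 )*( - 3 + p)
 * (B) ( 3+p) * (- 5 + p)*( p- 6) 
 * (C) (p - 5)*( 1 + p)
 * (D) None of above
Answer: D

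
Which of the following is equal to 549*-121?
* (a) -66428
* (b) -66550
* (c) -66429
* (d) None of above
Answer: c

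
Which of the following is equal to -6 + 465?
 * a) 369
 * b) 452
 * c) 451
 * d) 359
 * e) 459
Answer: e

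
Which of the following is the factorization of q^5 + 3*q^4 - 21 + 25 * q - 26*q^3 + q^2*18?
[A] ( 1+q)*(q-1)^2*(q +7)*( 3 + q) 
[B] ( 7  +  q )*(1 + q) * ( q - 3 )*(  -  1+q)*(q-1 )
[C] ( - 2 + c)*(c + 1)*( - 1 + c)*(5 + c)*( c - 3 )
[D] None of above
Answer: B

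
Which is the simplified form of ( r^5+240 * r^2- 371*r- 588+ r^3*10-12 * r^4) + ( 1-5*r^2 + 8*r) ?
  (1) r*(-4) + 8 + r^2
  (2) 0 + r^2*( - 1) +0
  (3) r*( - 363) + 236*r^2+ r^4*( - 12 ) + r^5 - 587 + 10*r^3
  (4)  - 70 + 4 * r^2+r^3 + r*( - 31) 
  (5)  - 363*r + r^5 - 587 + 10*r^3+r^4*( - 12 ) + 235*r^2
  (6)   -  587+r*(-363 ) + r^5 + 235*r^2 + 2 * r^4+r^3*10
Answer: 5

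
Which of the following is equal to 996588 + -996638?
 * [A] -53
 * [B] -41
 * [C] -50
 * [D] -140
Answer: C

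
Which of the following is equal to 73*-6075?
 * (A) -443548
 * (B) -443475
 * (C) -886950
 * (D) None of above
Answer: B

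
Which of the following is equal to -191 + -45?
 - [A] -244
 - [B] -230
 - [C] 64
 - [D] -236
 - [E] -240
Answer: D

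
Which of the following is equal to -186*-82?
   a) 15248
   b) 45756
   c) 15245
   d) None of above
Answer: d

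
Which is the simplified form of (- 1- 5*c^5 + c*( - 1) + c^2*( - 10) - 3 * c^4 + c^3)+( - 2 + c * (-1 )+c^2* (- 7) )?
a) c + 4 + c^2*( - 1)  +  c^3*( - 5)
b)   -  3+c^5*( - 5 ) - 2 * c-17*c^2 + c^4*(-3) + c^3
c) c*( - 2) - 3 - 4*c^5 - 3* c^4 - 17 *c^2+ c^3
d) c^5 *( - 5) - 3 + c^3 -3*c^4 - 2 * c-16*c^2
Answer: b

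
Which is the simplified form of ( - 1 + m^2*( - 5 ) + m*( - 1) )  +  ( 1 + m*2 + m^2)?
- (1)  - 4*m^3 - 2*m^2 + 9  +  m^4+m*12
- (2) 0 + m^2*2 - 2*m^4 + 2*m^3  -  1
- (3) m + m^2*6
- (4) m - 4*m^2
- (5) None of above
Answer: 4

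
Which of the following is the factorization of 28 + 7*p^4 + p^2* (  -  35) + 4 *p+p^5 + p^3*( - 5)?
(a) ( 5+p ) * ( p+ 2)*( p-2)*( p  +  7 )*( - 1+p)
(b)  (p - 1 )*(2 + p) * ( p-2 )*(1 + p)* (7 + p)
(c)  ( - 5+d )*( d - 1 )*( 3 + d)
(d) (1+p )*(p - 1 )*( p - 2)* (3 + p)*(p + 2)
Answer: b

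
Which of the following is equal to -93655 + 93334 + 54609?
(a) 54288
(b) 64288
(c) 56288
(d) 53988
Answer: a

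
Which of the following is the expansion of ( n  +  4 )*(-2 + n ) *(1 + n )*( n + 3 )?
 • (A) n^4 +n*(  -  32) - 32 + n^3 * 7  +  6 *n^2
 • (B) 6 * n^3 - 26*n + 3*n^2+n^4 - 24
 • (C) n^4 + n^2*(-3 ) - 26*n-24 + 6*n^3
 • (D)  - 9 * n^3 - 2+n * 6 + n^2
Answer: B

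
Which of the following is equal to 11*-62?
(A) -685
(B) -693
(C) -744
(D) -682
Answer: D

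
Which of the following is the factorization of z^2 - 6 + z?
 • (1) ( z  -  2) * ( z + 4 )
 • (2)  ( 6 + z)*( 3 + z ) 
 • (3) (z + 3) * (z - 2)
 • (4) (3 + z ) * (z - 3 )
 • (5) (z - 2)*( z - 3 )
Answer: 3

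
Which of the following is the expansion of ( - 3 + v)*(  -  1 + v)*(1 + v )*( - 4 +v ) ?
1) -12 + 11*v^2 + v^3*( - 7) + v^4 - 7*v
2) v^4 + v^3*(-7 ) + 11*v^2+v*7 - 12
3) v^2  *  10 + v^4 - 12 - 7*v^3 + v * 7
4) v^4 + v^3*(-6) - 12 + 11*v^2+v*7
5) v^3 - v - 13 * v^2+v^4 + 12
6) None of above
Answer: 2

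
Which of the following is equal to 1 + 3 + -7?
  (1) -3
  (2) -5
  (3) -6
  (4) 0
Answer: 1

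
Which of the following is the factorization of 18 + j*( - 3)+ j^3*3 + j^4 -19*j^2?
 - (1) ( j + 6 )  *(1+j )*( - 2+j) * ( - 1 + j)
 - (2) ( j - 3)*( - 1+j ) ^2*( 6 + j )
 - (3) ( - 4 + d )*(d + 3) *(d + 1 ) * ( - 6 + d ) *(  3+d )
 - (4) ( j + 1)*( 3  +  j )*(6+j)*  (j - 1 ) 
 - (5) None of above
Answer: 5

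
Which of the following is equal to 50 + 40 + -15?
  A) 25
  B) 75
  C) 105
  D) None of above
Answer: B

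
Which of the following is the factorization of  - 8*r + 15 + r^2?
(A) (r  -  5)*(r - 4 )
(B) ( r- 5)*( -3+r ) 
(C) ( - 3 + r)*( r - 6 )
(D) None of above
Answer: B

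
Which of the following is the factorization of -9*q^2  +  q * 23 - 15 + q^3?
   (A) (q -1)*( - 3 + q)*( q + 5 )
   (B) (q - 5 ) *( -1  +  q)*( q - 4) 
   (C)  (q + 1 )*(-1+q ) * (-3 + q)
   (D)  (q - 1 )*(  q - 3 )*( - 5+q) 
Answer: D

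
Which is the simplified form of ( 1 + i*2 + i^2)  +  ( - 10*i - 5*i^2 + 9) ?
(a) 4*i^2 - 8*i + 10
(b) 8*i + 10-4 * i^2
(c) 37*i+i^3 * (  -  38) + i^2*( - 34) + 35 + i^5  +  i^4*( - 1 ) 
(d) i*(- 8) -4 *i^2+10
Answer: d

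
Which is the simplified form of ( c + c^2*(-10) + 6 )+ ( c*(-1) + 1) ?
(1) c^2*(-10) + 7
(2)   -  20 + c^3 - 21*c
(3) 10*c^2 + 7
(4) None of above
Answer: 1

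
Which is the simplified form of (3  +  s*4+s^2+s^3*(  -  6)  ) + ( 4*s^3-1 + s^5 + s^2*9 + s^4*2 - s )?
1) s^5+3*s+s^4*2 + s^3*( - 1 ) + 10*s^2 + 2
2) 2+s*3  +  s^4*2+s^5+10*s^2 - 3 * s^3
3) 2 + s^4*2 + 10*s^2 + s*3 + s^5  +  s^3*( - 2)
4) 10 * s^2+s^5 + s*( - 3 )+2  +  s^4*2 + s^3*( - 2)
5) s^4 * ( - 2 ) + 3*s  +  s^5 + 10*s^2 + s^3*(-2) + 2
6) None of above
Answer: 3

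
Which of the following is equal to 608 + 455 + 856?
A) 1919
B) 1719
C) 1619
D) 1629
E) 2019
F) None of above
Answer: A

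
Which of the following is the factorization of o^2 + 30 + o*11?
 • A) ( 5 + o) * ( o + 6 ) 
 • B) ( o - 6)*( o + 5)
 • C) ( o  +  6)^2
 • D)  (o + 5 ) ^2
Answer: A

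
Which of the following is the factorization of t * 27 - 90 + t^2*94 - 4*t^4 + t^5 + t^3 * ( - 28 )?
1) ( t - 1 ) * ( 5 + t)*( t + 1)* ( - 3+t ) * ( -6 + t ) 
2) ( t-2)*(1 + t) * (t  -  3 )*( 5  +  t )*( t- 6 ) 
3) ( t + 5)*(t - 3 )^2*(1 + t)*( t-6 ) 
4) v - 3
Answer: 1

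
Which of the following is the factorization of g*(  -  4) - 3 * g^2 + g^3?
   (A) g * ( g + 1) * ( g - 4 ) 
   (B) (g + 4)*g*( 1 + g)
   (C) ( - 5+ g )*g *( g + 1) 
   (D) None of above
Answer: A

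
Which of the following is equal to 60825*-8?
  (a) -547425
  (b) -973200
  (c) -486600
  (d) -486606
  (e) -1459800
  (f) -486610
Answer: c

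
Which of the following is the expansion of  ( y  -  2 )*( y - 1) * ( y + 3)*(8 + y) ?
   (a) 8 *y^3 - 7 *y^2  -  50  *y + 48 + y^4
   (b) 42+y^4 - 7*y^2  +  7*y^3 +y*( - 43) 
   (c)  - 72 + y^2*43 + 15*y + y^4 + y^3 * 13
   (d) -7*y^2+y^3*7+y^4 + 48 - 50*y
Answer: a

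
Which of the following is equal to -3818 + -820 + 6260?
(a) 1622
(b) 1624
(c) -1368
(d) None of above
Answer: a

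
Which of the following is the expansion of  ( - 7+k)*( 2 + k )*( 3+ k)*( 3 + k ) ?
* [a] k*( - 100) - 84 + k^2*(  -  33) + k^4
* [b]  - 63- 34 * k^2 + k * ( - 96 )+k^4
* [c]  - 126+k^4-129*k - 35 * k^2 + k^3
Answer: c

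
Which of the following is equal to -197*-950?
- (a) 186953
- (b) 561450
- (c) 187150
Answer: c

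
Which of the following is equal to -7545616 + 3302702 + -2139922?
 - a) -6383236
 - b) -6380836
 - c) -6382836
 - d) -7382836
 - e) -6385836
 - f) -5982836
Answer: c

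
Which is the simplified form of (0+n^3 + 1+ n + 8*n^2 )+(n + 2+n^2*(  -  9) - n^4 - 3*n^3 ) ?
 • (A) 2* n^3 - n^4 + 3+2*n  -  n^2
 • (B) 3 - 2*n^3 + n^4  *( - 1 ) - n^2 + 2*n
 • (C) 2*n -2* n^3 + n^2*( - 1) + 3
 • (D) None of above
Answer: B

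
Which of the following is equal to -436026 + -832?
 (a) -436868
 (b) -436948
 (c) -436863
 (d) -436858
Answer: d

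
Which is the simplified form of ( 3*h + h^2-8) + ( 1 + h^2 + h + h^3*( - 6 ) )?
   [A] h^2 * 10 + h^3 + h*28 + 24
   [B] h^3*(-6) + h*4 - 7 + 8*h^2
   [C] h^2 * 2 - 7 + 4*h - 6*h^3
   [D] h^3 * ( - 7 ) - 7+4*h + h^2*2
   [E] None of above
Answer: C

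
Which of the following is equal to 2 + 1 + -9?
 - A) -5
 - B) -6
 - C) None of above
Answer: B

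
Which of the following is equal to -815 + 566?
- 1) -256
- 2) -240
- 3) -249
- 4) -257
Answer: 3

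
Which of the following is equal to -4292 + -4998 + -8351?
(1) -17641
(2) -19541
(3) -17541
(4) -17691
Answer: 1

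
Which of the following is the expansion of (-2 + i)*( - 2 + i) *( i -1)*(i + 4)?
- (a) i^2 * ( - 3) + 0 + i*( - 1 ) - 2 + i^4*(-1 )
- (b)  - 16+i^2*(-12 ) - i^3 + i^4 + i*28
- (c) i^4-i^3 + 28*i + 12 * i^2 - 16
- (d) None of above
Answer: b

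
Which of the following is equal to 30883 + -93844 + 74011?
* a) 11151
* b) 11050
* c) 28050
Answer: b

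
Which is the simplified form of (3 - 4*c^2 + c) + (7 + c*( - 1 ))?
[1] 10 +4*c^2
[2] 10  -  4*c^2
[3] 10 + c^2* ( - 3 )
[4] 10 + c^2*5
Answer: 2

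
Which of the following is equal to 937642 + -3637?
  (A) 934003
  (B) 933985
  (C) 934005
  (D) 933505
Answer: C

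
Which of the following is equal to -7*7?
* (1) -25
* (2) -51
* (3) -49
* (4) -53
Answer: 3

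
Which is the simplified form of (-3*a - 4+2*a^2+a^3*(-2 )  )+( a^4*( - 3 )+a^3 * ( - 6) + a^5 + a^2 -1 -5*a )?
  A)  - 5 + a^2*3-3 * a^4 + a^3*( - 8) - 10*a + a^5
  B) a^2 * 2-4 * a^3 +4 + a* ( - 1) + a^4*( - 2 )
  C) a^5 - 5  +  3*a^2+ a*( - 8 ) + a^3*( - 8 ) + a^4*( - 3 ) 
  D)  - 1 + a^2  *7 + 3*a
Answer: C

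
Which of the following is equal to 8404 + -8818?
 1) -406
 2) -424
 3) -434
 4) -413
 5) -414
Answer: 5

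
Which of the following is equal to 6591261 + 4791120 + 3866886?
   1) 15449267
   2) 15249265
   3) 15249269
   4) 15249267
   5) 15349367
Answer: 4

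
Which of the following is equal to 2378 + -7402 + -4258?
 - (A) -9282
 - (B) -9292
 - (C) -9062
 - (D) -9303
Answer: A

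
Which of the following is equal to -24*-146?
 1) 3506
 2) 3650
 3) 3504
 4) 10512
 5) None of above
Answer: 3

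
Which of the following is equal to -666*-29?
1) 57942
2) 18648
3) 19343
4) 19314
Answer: 4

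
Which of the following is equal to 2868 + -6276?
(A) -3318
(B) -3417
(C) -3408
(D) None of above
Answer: C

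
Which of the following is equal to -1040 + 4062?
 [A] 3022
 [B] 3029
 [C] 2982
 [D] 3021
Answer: A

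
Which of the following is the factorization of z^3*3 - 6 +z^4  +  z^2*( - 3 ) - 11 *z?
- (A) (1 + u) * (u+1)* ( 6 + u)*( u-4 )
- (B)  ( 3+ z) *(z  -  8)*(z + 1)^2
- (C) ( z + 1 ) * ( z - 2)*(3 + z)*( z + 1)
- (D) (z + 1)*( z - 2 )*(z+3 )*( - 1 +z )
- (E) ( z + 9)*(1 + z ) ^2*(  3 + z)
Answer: C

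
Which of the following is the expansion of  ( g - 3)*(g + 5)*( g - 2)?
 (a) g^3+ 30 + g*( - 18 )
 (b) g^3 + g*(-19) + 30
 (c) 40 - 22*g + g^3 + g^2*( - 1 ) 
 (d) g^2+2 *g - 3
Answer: b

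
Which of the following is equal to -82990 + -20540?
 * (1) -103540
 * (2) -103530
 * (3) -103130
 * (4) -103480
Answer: 2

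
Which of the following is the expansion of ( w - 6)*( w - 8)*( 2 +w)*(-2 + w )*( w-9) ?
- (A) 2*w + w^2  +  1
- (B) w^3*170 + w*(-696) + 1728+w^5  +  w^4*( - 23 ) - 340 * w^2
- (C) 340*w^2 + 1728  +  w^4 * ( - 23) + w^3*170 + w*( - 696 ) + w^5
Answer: B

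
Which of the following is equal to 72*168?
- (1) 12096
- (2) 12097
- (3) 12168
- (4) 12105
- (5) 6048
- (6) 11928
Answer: 1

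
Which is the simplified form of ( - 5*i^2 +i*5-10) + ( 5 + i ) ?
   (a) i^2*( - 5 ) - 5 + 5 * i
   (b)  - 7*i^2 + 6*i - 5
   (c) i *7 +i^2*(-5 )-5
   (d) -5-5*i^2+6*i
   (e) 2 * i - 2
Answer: d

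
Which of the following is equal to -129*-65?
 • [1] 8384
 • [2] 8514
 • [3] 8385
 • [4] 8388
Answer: 3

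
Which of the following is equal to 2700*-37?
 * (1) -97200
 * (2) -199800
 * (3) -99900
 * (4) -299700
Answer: 3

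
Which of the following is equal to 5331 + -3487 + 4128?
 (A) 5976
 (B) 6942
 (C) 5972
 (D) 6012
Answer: C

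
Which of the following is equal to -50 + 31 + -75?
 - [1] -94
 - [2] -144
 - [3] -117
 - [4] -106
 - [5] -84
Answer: 1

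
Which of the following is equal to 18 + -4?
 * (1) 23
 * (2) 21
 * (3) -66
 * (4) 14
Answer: 4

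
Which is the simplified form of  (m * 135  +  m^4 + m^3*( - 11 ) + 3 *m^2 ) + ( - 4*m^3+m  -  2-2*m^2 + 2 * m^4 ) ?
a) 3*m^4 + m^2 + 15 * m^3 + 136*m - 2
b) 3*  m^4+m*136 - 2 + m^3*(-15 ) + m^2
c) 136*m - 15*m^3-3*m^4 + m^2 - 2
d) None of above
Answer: b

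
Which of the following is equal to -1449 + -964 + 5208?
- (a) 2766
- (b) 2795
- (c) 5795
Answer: b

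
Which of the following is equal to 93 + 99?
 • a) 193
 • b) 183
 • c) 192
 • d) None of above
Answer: c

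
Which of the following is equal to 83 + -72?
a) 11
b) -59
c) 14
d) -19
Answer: a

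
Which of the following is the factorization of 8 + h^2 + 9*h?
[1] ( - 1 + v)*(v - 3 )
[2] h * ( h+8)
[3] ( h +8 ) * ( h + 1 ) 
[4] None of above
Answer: 3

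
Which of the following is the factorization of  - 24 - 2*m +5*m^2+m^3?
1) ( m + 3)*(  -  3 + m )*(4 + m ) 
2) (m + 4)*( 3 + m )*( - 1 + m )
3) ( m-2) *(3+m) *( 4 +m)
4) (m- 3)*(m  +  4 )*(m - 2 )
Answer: 3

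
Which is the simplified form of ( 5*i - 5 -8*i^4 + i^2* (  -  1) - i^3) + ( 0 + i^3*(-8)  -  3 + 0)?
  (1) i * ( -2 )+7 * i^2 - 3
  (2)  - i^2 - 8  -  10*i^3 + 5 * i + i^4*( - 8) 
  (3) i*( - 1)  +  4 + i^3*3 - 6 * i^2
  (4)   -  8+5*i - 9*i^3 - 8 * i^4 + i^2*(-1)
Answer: 4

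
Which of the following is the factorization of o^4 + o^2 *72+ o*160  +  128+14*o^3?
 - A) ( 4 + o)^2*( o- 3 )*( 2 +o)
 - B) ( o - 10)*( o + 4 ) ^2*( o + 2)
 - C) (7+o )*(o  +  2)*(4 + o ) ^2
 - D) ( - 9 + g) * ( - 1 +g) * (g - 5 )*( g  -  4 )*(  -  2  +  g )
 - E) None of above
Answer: E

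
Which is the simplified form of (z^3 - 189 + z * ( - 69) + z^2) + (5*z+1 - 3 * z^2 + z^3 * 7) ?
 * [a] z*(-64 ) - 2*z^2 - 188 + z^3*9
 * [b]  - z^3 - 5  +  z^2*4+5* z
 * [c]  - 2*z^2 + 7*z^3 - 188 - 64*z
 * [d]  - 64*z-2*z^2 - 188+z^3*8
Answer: d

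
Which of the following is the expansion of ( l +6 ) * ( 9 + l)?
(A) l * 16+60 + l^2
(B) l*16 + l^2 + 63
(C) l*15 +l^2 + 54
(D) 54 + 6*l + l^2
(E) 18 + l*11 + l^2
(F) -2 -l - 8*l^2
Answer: C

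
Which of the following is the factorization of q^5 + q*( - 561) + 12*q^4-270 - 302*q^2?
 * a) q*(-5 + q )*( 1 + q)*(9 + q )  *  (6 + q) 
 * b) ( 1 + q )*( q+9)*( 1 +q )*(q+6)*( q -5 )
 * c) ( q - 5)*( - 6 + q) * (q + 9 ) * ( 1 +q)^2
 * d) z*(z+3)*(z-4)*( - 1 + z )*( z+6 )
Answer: b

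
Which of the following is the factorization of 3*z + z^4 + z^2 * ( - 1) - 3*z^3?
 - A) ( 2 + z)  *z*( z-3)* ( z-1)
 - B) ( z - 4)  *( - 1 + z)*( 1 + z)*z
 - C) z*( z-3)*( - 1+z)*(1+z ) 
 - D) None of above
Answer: C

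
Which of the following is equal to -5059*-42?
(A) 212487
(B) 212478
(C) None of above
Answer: B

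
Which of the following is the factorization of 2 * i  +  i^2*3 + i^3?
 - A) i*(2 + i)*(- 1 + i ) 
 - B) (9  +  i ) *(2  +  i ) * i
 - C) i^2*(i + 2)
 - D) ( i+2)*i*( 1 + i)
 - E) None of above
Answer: D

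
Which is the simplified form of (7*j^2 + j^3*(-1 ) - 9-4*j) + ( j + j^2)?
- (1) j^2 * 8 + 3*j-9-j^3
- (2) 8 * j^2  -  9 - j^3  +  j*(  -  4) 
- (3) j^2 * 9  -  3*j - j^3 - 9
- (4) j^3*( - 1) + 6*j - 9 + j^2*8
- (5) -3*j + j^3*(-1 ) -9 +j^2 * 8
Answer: 5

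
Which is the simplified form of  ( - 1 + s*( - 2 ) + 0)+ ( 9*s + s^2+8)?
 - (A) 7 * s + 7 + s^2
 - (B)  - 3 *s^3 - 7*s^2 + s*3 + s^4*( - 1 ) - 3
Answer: A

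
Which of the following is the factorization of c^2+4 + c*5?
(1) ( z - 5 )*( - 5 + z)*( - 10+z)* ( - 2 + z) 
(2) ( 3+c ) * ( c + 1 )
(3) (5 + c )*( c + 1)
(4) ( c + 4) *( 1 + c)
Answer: 4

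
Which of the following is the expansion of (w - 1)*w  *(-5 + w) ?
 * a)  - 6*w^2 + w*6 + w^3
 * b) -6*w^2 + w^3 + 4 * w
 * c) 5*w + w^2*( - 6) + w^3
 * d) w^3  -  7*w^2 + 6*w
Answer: c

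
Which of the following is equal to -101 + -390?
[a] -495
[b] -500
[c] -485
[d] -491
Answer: d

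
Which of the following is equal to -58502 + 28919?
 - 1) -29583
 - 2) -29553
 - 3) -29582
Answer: 1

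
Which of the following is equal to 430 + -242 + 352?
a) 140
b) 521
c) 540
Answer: c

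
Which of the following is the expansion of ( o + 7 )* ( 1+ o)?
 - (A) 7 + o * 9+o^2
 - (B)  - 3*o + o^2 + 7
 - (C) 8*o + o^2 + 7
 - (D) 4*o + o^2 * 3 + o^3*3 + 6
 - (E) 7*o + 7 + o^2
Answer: C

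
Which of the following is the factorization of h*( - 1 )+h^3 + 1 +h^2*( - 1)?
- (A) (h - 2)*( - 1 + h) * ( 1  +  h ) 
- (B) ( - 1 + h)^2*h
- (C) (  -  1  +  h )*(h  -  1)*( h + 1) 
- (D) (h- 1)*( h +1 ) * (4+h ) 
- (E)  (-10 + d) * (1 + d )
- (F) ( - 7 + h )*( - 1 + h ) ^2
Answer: C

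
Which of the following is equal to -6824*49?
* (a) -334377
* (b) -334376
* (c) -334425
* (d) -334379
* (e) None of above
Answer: b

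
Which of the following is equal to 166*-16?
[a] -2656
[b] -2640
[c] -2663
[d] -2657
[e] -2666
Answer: a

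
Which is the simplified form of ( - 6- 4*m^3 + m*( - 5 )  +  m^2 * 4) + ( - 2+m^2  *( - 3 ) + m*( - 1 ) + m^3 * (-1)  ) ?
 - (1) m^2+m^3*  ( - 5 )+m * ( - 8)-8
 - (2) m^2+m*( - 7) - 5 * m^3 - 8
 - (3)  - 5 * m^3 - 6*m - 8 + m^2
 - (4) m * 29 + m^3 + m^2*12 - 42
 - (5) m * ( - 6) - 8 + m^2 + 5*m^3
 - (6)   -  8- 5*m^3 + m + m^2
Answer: 3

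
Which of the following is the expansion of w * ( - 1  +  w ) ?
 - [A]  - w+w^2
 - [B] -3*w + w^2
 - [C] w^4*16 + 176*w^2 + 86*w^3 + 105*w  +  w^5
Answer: A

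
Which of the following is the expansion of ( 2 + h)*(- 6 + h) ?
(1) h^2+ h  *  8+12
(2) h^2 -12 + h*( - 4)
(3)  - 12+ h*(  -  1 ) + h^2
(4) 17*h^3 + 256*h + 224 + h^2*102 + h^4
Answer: 2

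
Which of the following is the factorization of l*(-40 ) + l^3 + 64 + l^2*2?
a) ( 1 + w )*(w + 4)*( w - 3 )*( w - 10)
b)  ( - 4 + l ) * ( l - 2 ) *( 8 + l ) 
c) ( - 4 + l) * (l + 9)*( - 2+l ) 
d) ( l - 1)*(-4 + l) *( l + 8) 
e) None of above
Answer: b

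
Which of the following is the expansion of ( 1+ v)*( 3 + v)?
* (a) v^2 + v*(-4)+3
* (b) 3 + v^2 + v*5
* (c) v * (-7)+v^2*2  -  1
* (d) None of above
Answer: d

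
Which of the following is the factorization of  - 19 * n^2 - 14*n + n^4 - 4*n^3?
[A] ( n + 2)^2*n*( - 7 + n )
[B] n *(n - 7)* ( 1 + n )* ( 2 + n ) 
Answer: B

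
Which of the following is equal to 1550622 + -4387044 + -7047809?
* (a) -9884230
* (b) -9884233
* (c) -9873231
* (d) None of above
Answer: d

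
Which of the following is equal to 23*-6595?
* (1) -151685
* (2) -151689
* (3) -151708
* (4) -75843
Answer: 1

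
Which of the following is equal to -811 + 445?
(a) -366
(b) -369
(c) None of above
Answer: a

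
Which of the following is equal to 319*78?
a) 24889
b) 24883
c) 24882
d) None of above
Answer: c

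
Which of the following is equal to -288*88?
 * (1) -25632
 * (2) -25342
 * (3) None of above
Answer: 3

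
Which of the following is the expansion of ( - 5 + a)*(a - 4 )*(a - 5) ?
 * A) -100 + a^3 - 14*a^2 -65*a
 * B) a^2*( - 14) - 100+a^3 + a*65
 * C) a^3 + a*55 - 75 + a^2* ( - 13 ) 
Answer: B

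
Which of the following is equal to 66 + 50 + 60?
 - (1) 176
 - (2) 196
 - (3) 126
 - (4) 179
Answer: 1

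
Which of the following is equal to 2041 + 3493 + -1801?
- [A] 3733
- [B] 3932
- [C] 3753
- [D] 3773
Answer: A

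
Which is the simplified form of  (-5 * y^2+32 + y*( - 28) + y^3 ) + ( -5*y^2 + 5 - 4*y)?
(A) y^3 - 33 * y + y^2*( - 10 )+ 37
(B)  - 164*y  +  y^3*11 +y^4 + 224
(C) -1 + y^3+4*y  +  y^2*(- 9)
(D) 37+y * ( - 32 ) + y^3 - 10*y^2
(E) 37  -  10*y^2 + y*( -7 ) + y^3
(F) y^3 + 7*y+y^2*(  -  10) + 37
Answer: D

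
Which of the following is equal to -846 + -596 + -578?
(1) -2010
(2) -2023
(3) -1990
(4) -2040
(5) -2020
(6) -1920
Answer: 5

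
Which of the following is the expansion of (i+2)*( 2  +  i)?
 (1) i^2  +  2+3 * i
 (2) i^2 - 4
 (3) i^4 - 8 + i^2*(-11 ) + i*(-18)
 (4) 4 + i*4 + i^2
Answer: 4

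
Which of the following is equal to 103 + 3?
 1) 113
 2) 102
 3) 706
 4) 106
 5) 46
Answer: 4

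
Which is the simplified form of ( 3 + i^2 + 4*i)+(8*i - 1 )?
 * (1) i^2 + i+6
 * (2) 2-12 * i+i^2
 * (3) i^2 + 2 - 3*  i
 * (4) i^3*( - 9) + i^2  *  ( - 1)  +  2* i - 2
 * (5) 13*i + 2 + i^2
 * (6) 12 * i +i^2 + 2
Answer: 6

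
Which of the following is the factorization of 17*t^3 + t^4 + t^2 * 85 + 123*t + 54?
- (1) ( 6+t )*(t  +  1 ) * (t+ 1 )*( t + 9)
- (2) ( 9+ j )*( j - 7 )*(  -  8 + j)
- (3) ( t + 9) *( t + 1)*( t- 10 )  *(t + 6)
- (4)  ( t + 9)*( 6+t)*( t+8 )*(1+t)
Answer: 1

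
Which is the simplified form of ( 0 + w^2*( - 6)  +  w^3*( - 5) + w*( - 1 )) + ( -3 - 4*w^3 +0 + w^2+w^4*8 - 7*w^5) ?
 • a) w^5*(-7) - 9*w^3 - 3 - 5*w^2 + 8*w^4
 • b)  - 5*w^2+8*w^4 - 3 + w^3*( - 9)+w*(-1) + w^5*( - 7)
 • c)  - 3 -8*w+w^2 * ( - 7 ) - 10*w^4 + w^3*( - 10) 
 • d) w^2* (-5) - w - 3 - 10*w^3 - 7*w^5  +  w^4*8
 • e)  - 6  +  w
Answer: b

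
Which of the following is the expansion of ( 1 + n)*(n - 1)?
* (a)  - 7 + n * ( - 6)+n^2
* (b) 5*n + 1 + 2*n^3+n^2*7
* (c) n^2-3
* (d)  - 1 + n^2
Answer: d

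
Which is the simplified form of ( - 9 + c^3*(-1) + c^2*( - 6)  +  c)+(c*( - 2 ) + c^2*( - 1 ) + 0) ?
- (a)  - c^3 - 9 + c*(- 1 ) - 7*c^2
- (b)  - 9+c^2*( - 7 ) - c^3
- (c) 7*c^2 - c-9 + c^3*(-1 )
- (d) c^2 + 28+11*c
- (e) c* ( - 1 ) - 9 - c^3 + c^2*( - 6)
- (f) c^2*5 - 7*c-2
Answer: a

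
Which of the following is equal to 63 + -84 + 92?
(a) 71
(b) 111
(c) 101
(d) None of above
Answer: a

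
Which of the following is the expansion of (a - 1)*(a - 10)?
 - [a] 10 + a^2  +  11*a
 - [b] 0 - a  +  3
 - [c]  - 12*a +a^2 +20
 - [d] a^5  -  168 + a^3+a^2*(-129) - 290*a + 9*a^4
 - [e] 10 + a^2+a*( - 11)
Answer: e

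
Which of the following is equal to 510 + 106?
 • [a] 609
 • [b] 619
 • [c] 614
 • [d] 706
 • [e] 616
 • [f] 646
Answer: e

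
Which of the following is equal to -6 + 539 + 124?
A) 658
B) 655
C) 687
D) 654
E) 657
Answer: E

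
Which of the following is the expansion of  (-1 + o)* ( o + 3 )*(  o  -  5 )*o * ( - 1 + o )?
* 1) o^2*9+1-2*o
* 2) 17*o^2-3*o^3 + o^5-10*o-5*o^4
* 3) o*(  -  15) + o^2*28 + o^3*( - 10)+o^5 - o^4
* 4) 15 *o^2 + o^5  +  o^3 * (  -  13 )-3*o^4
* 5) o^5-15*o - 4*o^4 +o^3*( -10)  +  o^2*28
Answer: 5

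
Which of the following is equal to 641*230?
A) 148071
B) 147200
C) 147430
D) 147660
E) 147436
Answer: C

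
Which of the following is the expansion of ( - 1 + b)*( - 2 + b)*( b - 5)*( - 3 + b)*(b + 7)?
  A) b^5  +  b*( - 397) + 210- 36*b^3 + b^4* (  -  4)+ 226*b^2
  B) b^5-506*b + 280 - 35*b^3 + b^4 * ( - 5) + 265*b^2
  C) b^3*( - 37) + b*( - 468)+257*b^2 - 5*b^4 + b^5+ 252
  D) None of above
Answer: A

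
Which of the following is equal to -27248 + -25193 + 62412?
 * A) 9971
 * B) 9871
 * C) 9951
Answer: A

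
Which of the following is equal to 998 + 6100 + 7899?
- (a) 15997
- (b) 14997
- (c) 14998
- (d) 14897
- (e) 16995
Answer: b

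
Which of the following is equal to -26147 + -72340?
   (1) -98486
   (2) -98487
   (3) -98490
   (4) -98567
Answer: 2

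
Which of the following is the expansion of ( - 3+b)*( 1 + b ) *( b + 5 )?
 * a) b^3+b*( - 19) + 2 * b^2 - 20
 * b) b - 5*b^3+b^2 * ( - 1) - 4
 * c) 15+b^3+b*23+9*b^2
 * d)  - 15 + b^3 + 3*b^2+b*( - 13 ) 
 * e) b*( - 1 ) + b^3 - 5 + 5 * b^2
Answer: d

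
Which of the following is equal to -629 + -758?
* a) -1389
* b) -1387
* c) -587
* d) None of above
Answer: b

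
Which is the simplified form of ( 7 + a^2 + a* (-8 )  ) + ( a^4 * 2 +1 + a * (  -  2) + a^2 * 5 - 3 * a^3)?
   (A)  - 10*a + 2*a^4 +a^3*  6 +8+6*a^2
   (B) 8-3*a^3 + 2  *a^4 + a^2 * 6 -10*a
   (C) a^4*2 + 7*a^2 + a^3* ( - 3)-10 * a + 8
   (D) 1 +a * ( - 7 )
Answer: B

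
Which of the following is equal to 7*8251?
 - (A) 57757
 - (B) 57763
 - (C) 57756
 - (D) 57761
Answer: A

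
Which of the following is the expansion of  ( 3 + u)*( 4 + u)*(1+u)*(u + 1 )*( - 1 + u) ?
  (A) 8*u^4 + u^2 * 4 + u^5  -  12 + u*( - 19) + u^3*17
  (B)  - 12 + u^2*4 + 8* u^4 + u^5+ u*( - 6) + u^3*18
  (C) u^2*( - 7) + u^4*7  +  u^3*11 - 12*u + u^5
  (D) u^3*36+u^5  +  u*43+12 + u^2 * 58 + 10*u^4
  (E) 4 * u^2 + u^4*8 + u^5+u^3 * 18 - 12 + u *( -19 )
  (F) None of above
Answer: E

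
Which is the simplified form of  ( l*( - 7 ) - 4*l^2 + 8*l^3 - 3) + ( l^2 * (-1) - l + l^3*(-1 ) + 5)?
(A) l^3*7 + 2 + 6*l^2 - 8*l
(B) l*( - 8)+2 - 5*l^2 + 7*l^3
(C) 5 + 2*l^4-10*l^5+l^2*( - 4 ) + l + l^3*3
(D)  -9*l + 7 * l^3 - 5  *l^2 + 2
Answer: B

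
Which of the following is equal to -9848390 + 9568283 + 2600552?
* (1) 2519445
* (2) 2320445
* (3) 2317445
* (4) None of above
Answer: 2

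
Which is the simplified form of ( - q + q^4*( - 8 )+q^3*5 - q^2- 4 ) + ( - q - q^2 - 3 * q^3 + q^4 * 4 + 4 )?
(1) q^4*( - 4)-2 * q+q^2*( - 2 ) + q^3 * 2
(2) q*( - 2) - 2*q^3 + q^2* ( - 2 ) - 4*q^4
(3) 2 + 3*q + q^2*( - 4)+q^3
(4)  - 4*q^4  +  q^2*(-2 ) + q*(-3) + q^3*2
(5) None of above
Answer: 1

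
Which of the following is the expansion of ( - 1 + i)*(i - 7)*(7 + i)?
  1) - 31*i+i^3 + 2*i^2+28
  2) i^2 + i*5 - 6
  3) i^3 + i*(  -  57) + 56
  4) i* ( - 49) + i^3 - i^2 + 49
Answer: 4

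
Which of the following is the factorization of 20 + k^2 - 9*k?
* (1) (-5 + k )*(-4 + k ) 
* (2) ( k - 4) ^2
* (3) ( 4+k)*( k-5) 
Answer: 1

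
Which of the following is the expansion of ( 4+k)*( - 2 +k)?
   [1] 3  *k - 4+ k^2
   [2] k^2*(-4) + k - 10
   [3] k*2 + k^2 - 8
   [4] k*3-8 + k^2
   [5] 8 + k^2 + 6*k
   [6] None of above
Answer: 3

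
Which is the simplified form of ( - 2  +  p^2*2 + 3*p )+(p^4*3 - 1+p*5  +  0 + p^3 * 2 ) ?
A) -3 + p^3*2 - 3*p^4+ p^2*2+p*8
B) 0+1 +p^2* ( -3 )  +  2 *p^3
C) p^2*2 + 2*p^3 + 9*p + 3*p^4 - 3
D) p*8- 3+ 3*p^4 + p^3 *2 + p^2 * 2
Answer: D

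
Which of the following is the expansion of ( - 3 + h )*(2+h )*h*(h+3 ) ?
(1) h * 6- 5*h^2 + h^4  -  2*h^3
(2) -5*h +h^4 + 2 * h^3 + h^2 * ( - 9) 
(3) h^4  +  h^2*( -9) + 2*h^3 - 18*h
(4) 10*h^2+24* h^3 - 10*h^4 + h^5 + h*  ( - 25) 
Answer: 3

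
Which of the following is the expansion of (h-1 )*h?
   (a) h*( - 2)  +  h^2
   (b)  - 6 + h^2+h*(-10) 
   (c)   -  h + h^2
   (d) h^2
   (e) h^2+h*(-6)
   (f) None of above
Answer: c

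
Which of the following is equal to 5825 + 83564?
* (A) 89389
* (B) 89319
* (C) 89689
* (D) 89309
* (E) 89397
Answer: A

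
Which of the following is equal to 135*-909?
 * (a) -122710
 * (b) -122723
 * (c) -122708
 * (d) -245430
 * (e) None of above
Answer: e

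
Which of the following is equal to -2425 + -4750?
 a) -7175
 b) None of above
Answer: a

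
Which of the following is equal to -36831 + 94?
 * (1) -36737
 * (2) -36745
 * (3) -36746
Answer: 1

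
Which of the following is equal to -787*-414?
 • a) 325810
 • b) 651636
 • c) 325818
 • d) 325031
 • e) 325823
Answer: c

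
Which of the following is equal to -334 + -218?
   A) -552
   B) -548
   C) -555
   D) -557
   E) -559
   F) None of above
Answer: A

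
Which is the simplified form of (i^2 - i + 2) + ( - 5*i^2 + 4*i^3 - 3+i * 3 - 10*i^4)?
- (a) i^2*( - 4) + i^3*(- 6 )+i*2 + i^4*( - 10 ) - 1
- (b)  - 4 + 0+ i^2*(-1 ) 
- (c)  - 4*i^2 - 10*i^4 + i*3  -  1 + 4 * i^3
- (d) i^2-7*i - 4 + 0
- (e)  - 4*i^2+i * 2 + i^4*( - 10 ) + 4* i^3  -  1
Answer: e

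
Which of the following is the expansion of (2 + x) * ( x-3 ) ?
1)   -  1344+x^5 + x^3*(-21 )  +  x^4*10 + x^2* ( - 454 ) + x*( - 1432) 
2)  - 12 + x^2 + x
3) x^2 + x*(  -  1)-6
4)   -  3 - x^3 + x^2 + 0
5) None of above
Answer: 3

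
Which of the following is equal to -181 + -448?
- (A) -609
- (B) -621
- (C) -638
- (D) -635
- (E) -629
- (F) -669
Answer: E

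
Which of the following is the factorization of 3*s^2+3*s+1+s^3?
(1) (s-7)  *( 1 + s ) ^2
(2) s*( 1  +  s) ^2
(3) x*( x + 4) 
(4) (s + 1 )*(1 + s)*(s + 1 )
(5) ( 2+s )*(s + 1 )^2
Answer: 4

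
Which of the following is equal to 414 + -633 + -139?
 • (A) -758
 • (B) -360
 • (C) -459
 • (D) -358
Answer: D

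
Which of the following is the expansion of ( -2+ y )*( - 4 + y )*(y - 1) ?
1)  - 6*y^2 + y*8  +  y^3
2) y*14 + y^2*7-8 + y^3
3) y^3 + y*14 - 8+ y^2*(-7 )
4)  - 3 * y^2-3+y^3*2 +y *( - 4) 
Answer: 3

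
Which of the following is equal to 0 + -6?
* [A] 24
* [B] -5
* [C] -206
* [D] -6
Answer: D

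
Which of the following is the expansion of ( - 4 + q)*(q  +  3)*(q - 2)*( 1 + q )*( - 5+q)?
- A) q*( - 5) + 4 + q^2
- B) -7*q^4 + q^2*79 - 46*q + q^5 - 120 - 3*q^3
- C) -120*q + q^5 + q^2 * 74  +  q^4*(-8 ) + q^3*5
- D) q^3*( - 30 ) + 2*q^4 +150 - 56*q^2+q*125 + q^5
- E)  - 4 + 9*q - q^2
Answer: B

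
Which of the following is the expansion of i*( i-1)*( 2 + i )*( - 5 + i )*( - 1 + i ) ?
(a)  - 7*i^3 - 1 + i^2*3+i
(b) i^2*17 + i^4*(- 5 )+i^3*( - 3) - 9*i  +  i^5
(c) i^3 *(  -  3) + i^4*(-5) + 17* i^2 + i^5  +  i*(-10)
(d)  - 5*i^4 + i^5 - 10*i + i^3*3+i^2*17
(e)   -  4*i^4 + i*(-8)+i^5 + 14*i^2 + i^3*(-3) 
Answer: c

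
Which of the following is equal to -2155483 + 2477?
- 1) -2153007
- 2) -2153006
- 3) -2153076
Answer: 2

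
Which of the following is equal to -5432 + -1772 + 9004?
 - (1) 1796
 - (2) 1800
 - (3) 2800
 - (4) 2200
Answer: 2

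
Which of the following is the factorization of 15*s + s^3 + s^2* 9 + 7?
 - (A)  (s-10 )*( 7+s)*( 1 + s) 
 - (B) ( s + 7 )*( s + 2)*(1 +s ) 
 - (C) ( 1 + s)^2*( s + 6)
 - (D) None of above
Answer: D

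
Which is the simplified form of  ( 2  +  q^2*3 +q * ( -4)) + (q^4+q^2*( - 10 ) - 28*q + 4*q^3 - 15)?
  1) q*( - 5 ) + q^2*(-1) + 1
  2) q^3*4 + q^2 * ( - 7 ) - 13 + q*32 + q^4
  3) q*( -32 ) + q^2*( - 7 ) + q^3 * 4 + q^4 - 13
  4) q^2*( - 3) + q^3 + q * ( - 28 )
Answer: 3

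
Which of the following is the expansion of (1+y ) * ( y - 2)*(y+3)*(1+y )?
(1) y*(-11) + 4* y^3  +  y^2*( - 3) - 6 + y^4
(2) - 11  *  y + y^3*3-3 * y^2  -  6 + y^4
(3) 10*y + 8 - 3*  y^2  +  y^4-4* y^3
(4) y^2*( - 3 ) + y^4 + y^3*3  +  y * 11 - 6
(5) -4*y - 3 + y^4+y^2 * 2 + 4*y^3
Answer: 2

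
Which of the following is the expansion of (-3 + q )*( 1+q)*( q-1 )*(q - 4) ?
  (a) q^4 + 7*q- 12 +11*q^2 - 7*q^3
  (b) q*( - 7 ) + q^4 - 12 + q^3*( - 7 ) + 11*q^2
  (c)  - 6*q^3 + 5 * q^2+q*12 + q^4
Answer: a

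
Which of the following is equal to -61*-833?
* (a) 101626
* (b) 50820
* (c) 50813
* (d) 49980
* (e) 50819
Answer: c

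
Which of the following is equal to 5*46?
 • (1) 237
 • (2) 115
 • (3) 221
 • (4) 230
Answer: 4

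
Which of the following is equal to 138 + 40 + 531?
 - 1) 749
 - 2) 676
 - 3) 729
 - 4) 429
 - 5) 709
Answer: 5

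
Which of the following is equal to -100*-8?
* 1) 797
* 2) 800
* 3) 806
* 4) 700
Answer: 2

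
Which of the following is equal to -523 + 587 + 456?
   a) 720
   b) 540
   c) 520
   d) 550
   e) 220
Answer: c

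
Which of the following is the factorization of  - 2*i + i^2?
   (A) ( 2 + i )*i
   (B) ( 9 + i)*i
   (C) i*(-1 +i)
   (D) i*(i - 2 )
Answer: D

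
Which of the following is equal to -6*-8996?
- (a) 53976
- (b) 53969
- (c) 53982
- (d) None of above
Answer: a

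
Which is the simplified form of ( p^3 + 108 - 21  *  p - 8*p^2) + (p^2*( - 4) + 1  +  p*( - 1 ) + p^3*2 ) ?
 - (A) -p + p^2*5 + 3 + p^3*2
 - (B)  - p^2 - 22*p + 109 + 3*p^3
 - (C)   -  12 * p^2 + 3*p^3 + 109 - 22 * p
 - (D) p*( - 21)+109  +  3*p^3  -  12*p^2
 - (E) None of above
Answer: C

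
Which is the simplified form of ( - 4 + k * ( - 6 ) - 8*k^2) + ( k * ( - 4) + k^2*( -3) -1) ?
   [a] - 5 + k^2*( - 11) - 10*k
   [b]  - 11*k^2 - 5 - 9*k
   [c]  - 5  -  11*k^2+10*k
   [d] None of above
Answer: a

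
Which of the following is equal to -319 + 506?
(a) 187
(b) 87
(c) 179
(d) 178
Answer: a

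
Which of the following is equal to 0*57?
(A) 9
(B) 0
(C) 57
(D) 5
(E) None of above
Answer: B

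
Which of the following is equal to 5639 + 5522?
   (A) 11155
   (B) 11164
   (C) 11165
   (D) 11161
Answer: D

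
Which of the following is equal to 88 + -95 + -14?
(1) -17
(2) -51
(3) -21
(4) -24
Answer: 3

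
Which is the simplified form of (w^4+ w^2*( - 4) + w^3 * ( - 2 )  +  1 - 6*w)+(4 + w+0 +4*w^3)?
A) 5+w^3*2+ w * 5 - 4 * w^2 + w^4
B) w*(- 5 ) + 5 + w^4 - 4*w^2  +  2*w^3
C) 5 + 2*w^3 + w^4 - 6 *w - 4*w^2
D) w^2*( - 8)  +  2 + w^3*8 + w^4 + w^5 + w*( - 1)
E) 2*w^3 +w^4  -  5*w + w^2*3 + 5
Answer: B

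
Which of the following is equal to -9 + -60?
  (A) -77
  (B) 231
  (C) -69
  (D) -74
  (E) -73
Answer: C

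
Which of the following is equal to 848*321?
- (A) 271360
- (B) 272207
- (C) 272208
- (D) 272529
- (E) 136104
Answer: C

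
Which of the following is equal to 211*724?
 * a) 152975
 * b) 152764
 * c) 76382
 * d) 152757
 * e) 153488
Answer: b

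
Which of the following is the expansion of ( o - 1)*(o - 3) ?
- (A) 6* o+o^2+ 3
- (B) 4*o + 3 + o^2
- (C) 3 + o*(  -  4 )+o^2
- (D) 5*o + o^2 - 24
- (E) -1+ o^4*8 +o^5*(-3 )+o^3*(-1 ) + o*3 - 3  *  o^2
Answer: C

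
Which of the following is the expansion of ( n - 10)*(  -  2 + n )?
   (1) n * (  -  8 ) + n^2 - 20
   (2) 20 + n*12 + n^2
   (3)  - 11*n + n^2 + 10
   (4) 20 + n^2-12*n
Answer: 4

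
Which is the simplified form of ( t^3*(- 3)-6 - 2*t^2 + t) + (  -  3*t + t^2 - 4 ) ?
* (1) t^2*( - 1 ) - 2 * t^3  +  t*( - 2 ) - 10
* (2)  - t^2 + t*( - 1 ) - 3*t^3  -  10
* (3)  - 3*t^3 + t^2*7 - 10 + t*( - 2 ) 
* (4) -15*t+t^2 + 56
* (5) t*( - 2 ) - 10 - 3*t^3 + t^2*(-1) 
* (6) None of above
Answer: 5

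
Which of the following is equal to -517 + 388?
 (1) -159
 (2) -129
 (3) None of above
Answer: 2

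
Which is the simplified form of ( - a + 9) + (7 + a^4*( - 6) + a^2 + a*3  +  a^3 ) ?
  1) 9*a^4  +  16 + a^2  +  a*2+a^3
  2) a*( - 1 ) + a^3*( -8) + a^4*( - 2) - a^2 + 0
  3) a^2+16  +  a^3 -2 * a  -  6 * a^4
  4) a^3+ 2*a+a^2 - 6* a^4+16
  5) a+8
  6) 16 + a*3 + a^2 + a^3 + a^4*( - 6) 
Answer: 4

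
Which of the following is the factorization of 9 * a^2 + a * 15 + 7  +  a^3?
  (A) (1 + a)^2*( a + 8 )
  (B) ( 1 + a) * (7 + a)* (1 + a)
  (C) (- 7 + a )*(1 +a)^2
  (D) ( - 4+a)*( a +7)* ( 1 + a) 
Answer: B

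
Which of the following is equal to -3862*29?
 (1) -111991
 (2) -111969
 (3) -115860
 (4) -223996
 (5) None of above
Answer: 5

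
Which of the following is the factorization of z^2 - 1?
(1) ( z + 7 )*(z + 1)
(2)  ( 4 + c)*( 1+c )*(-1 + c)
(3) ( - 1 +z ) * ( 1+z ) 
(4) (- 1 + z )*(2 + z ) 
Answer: 3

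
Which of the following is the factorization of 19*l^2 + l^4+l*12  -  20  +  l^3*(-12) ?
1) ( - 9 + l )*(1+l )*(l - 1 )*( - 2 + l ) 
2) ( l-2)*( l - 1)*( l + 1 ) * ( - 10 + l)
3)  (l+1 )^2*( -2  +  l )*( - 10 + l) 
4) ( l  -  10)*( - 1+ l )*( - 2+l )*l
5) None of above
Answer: 2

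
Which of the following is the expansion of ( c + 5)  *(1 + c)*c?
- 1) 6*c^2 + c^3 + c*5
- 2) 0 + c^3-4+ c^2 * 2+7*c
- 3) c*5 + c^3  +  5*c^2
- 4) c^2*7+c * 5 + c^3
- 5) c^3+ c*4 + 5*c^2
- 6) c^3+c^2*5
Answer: 1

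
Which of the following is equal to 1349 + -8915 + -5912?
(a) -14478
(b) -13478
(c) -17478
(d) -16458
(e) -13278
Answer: b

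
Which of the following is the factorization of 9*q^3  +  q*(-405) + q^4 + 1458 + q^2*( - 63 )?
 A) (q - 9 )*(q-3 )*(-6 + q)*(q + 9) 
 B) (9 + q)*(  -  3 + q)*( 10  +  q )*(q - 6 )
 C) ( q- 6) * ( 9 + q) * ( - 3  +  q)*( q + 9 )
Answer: C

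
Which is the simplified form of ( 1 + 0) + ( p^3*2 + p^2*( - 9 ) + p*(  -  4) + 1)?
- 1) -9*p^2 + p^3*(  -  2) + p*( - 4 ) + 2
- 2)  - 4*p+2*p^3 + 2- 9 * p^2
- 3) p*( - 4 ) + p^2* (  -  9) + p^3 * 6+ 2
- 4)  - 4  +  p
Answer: 2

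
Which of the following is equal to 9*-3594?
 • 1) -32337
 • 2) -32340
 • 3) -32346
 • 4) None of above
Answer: 3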